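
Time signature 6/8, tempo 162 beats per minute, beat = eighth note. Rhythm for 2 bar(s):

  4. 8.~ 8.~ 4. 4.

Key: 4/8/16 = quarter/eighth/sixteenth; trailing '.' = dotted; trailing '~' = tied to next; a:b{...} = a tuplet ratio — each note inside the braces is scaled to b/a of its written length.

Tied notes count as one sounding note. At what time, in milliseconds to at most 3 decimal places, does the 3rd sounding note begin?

note 3 onset = 9b = 3333.333ms

1. 0.0ms @ 0 + 1111.111ms (3)
2. 1111.111ms @ 3 + 2222.222ms (6)
3. 3333.333ms @ 9 + 1111.111ms (3)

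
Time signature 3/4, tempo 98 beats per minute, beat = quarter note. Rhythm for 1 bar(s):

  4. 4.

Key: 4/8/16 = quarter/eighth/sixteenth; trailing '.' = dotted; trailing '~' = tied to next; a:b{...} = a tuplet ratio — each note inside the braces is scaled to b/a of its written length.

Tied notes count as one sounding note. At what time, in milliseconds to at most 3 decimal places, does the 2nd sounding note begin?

note 2 onset = 3/2b = 918.367ms

1. 0.0ms @ 0 + 918.367ms (3/2)
2. 918.367ms @ 3/2 + 918.367ms (3/2)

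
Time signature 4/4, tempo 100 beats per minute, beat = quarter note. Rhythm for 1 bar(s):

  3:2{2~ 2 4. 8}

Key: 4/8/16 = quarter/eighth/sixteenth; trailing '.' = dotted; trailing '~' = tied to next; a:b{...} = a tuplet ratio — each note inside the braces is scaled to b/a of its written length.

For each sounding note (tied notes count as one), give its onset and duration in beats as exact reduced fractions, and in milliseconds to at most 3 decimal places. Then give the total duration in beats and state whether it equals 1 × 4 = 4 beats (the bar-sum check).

1) 0.0ms=0b +1600.0ms=8/3b
2) 1600.0ms=8/3b +600.0ms=1b
3) 2200.0ms=11/3b +200.0ms=1/3b
Σ=4b of 4 (100bpm 4/4) — PASS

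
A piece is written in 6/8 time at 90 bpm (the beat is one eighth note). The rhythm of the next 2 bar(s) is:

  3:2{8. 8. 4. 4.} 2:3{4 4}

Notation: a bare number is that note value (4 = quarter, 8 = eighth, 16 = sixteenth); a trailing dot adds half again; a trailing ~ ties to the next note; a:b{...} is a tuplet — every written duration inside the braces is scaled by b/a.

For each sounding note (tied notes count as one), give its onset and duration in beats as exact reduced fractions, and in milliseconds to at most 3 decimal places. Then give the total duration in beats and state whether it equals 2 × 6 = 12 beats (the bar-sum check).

1) 0.0ms=0b +666.667ms=1b
2) 666.667ms=1b +666.667ms=1b
3) 1333.333ms=2b +1333.333ms=2b
4) 2666.667ms=4b +1333.333ms=2b
5) 4000.0ms=6b +2000.0ms=3b
6) 6000.0ms=9b +2000.0ms=3b
Σ=12b of 12 (90bpm 6/8) — PASS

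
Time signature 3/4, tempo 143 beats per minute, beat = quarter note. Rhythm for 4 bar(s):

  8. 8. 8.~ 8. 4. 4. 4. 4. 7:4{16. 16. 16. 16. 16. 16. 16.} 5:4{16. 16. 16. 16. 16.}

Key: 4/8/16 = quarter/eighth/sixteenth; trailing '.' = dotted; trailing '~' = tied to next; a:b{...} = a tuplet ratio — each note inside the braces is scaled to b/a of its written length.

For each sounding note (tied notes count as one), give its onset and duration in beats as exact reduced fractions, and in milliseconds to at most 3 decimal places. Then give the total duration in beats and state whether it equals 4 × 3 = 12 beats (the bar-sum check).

1) 0.0ms=0b +314.685ms=3/4b
2) 314.685ms=3/4b +314.685ms=3/4b
3) 629.371ms=3/2b +629.371ms=3/2b
4) 1258.741ms=3b +629.371ms=3/2b
5) 1888.112ms=9/2b +629.371ms=3/2b
6) 2517.483ms=6b +629.371ms=3/2b
7) 3146.853ms=15/2b +629.371ms=3/2b
8) 3776.224ms=9b +89.91ms=3/14b
9) 3866.134ms=129/14b +89.91ms=3/14b
10) 3956.044ms=66/7b +89.91ms=3/14b
11) 4045.954ms=135/14b +89.91ms=3/14b
12) 4135.864ms=69/7b +89.91ms=3/14b
13) 4225.774ms=141/14b +89.91ms=3/14b
14) 4315.684ms=72/7b +89.91ms=3/14b
15) 4405.594ms=21/2b +125.874ms=3/10b
16) 4531.469ms=54/5b +125.874ms=3/10b
17) 4657.343ms=111/10b +125.874ms=3/10b
18) 4783.217ms=57/5b +125.874ms=3/10b
19) 4909.091ms=117/10b +125.874ms=3/10b
Σ=12b of 12 (143bpm 3/4) — PASS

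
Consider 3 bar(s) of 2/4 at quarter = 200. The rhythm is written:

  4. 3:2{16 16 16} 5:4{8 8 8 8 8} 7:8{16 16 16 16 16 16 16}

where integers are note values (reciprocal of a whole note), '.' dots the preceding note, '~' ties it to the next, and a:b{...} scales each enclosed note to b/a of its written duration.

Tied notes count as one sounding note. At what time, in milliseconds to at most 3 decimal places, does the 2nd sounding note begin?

note 2 onset = 3/2b = 450.0ms

1. 0.0ms @ 0 + 450.0ms (3/2)
2. 450.0ms @ 3/2 + 50.0ms (1/6)
3. 500.0ms @ 5/3 + 50.0ms (1/6)
4. 550.0ms @ 11/6 + 50.0ms (1/6)
5. 600.0ms @ 2 + 120.0ms (2/5)
6. 720.0ms @ 12/5 + 120.0ms (2/5)
7. 840.0ms @ 14/5 + 120.0ms (2/5)
8. 960.0ms @ 16/5 + 120.0ms (2/5)
9. 1080.0ms @ 18/5 + 120.0ms (2/5)
10. 1200.0ms @ 4 + 85.714ms (2/7)
11. 1285.714ms @ 30/7 + 85.714ms (2/7)
12. 1371.429ms @ 32/7 + 85.714ms (2/7)
13. 1457.143ms @ 34/7 + 85.714ms (2/7)
14. 1542.857ms @ 36/7 + 85.714ms (2/7)
15. 1628.571ms @ 38/7 + 85.714ms (2/7)
16. 1714.286ms @ 40/7 + 85.714ms (2/7)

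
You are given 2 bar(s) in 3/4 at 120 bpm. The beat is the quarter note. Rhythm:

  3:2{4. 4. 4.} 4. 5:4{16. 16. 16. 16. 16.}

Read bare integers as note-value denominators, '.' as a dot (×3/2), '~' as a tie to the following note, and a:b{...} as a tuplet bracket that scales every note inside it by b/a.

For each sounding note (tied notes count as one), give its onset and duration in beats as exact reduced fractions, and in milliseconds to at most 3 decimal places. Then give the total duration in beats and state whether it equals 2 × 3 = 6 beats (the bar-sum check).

1) 0.0ms=0b +500.0ms=1b
2) 500.0ms=1b +500.0ms=1b
3) 1000.0ms=2b +500.0ms=1b
4) 1500.0ms=3b +750.0ms=3/2b
5) 2250.0ms=9/2b +150.0ms=3/10b
6) 2400.0ms=24/5b +150.0ms=3/10b
7) 2550.0ms=51/10b +150.0ms=3/10b
8) 2700.0ms=27/5b +150.0ms=3/10b
9) 2850.0ms=57/10b +150.0ms=3/10b
Σ=6b of 6 (120bpm 3/4) — PASS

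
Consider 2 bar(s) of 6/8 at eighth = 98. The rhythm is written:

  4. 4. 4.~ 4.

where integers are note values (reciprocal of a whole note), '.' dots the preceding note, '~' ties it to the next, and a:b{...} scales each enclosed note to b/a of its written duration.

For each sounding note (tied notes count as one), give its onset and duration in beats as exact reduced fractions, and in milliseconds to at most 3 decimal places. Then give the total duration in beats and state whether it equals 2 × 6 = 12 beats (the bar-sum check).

1) 0.0ms=0b +1836.735ms=3b
2) 1836.735ms=3b +1836.735ms=3b
3) 3673.469ms=6b +3673.469ms=6b
Σ=12b of 12 (98bpm 6/8) — PASS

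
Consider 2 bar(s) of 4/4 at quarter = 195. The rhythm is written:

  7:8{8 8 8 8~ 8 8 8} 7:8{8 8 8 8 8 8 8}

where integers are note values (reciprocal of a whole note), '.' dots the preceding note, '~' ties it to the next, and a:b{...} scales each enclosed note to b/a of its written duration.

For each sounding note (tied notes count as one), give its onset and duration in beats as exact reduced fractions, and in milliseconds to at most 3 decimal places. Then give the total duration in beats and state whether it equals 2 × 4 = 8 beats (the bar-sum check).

1) 0.0ms=0b +175.824ms=4/7b
2) 175.824ms=4/7b +175.824ms=4/7b
3) 351.648ms=8/7b +175.824ms=4/7b
4) 527.473ms=12/7b +351.648ms=8/7b
5) 879.121ms=20/7b +175.824ms=4/7b
6) 1054.945ms=24/7b +175.824ms=4/7b
7) 1230.769ms=4b +175.824ms=4/7b
8) 1406.593ms=32/7b +175.824ms=4/7b
9) 1582.418ms=36/7b +175.824ms=4/7b
10) 1758.242ms=40/7b +175.824ms=4/7b
11) 1934.066ms=44/7b +175.824ms=4/7b
12) 2109.89ms=48/7b +175.824ms=4/7b
13) 2285.714ms=52/7b +175.824ms=4/7b
Σ=8b of 8 (195bpm 4/4) — PASS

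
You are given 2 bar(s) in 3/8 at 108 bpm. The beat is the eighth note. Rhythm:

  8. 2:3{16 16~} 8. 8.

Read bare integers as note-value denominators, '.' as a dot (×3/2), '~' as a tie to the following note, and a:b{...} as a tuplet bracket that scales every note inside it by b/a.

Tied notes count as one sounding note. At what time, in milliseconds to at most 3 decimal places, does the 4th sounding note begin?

note 4 onset = 9/2b = 2500.0ms

1. 0.0ms @ 0 + 833.333ms (3/2)
2. 833.333ms @ 3/2 + 416.667ms (3/4)
3. 1250.0ms @ 9/4 + 1250.0ms (9/4)
4. 2500.0ms @ 9/2 + 833.333ms (3/2)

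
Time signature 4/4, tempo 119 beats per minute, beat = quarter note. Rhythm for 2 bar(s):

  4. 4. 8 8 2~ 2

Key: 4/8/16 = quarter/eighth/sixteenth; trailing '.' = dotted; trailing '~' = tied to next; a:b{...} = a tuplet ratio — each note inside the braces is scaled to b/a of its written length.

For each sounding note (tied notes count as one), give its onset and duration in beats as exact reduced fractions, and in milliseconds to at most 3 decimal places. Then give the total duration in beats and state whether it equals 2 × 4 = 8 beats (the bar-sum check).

1) 0.0ms=0b +756.303ms=3/2b
2) 756.303ms=3/2b +756.303ms=3/2b
3) 1512.605ms=3b +252.101ms=1/2b
4) 1764.706ms=7/2b +252.101ms=1/2b
5) 2016.807ms=4b +2016.807ms=4b
Σ=8b of 8 (119bpm 4/4) — PASS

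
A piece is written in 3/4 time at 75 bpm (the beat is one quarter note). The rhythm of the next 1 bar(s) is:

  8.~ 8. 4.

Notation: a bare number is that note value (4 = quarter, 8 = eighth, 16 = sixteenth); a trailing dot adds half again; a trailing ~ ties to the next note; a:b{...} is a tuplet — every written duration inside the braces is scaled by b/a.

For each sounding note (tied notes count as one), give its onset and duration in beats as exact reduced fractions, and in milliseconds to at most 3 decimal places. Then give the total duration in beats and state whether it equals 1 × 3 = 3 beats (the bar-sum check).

1) 0.0ms=0b +1200.0ms=3/2b
2) 1200.0ms=3/2b +1200.0ms=3/2b
Σ=3b of 3 (75bpm 3/4) — PASS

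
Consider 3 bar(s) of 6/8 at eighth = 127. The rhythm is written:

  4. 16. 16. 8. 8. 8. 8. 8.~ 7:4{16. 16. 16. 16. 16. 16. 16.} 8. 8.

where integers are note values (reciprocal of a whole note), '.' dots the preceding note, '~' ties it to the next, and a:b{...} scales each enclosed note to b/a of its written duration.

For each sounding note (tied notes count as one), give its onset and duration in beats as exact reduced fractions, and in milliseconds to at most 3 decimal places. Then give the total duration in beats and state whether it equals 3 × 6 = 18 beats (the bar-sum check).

1) 0.0ms=0b +1417.323ms=3b
2) 1417.323ms=3b +354.331ms=3/4b
3) 1771.654ms=15/4b +354.331ms=3/4b
4) 2125.984ms=9/2b +708.661ms=3/2b
5) 2834.646ms=6b +708.661ms=3/2b
6) 3543.307ms=15/2b +708.661ms=3/2b
7) 4251.969ms=9b +708.661ms=3/2b
8) 4960.63ms=21/2b +911.136ms=27/14b
9) 5871.766ms=87/7b +202.475ms=3/7b
10) 6074.241ms=90/7b +202.475ms=3/7b
11) 6276.715ms=93/7b +202.475ms=3/7b
12) 6479.19ms=96/7b +202.475ms=3/7b
13) 6681.665ms=99/7b +202.475ms=3/7b
14) 6884.139ms=102/7b +202.475ms=3/7b
15) 7086.614ms=15b +708.661ms=3/2b
16) 7795.276ms=33/2b +708.661ms=3/2b
Σ=18b of 18 (127bpm 6/8) — PASS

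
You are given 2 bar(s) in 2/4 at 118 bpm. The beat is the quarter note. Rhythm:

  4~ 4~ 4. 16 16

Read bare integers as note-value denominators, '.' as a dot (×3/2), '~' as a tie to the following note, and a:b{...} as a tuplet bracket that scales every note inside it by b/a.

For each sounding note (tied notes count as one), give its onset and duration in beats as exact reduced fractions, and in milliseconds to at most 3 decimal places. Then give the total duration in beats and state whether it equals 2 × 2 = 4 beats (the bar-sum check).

1) 0.0ms=0b +1779.661ms=7/2b
2) 1779.661ms=7/2b +127.119ms=1/4b
3) 1906.78ms=15/4b +127.119ms=1/4b
Σ=4b of 4 (118bpm 2/4) — PASS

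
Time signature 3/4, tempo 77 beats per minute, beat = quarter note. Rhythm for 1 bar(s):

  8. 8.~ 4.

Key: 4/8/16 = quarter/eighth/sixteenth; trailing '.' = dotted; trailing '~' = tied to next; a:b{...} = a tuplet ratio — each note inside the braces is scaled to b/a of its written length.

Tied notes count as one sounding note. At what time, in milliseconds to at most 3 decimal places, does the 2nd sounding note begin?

1. 0.0ms @ 0 + 584.416ms (3/4)
2. 584.416ms @ 3/4 + 1753.247ms (9/4)

note 2 onset = 3/4b = 584.416ms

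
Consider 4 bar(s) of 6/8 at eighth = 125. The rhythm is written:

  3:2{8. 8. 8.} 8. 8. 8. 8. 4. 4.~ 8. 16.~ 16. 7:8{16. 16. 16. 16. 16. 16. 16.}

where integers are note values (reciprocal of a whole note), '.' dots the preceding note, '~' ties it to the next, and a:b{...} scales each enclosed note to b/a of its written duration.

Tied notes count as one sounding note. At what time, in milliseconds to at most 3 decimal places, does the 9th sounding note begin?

1. 0.0ms @ 0 + 480.0ms (1)
2. 480.0ms @ 1 + 480.0ms (1)
3. 960.0ms @ 2 + 480.0ms (1)
4. 1440.0ms @ 3 + 720.0ms (3/2)
5. 2160.0ms @ 9/2 + 720.0ms (3/2)
6. 2880.0ms @ 6 + 720.0ms (3/2)
7. 3600.0ms @ 15/2 + 720.0ms (3/2)
8. 4320.0ms @ 9 + 1440.0ms (3)
9. 5760.0ms @ 12 + 2160.0ms (9/2)
10. 7920.0ms @ 33/2 + 720.0ms (3/2)
11. 8640.0ms @ 18 + 411.429ms (6/7)
12. 9051.429ms @ 132/7 + 411.429ms (6/7)
13. 9462.857ms @ 138/7 + 411.429ms (6/7)
14. 9874.286ms @ 144/7 + 411.429ms (6/7)
15. 10285.714ms @ 150/7 + 411.429ms (6/7)
16. 10697.143ms @ 156/7 + 411.429ms (6/7)
17. 11108.571ms @ 162/7 + 411.429ms (6/7)

note 9 onset = 12b = 5760.0ms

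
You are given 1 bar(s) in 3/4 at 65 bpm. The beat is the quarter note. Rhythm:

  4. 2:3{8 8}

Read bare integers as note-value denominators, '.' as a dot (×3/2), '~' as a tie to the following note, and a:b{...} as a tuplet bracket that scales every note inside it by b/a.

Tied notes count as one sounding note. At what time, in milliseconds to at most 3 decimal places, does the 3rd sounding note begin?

1. 0.0ms @ 0 + 1384.615ms (3/2)
2. 1384.615ms @ 3/2 + 692.308ms (3/4)
3. 2076.923ms @ 9/4 + 692.308ms (3/4)

note 3 onset = 9/4b = 2076.923ms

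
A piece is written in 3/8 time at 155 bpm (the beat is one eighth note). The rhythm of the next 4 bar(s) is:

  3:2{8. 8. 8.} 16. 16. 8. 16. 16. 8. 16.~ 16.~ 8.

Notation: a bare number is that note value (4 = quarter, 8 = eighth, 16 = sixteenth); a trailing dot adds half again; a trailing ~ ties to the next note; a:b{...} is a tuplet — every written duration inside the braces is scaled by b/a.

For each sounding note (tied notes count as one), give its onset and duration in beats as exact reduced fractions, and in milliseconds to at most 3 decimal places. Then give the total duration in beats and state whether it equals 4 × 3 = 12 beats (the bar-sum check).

1) 0.0ms=0b +387.097ms=1b
2) 387.097ms=1b +387.097ms=1b
3) 774.194ms=2b +387.097ms=1b
4) 1161.29ms=3b +290.323ms=3/4b
5) 1451.613ms=15/4b +290.323ms=3/4b
6) 1741.935ms=9/2b +580.645ms=3/2b
7) 2322.581ms=6b +290.323ms=3/4b
8) 2612.903ms=27/4b +290.323ms=3/4b
9) 2903.226ms=15/2b +580.645ms=3/2b
10) 3483.871ms=9b +1161.29ms=3b
Σ=12b of 12 (155bpm 3/8) — PASS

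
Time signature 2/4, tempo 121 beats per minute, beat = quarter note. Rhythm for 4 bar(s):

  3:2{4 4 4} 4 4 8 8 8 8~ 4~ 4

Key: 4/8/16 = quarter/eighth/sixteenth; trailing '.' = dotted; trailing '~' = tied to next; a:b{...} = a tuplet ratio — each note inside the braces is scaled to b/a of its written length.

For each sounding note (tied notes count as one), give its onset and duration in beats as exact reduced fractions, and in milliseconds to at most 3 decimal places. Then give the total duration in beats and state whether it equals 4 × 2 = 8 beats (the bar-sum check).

1) 0.0ms=0b +330.579ms=2/3b
2) 330.579ms=2/3b +330.579ms=2/3b
3) 661.157ms=4/3b +330.579ms=2/3b
4) 991.736ms=2b +495.868ms=1b
5) 1487.603ms=3b +495.868ms=1b
6) 1983.471ms=4b +247.934ms=1/2b
7) 2231.405ms=9/2b +247.934ms=1/2b
8) 2479.339ms=5b +247.934ms=1/2b
9) 2727.273ms=11/2b +1239.669ms=5/2b
Σ=8b of 8 (121bpm 2/4) — PASS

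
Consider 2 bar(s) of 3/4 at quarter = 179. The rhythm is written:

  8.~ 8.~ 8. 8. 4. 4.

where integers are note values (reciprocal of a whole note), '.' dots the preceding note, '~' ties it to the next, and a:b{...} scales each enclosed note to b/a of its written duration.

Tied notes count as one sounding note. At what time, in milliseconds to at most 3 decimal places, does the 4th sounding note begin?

1. 0.0ms @ 0 + 754.19ms (9/4)
2. 754.19ms @ 9/4 + 251.397ms (3/4)
3. 1005.587ms @ 3 + 502.793ms (3/2)
4. 1508.38ms @ 9/2 + 502.793ms (3/2)

note 4 onset = 9/2b = 1508.38ms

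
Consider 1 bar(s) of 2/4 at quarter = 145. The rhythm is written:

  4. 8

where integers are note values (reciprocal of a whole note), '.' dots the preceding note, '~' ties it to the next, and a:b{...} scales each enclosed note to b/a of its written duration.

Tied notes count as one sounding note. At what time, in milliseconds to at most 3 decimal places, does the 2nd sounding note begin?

note 2 onset = 3/2b = 620.69ms

1. 0.0ms @ 0 + 620.69ms (3/2)
2. 620.69ms @ 3/2 + 206.897ms (1/2)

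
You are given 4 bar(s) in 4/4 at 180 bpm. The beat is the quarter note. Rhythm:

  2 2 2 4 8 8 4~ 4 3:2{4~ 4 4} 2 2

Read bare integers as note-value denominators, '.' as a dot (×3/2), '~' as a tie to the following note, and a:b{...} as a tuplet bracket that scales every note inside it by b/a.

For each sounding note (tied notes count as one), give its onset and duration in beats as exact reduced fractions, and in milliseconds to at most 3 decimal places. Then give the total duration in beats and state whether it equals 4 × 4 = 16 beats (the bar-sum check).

1) 0.0ms=0b +666.667ms=2b
2) 666.667ms=2b +666.667ms=2b
3) 1333.333ms=4b +666.667ms=2b
4) 2000.0ms=6b +333.333ms=1b
5) 2333.333ms=7b +166.667ms=1/2b
6) 2500.0ms=15/2b +166.667ms=1/2b
7) 2666.667ms=8b +666.667ms=2b
8) 3333.333ms=10b +444.444ms=4/3b
9) 3777.778ms=34/3b +222.222ms=2/3b
10) 4000.0ms=12b +666.667ms=2b
11) 4666.667ms=14b +666.667ms=2b
Σ=16b of 16 (180bpm 4/4) — PASS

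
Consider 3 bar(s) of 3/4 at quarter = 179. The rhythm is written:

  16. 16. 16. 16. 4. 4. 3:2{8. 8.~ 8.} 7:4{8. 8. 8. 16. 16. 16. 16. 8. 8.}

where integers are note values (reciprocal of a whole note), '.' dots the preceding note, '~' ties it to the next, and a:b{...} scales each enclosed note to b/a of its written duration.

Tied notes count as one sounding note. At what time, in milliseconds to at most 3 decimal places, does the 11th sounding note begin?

note 11 onset = 48/7b = 2298.484ms

1. 0.0ms @ 0 + 125.698ms (3/8)
2. 125.698ms @ 3/8 + 125.698ms (3/8)
3. 251.397ms @ 3/4 + 125.698ms (3/8)
4. 377.095ms @ 9/8 + 125.698ms (3/8)
5. 502.793ms @ 3/2 + 502.793ms (3/2)
6. 1005.587ms @ 3 + 502.793ms (3/2)
7. 1508.38ms @ 9/2 + 167.598ms (1/2)
8. 1675.978ms @ 5 + 335.196ms (1)
9. 2011.173ms @ 6 + 143.655ms (3/7)
10. 2154.828ms @ 45/7 + 143.655ms (3/7)
11. 2298.484ms @ 48/7 + 143.655ms (3/7)
12. 2442.139ms @ 51/7 + 71.828ms (3/14)
13. 2513.966ms @ 15/2 + 71.828ms (3/14)
14. 2585.794ms @ 54/7 + 71.828ms (3/14)
15. 2657.622ms @ 111/14 + 71.828ms (3/14)
16. 2729.449ms @ 57/7 + 143.655ms (3/7)
17. 2873.105ms @ 60/7 + 143.655ms (3/7)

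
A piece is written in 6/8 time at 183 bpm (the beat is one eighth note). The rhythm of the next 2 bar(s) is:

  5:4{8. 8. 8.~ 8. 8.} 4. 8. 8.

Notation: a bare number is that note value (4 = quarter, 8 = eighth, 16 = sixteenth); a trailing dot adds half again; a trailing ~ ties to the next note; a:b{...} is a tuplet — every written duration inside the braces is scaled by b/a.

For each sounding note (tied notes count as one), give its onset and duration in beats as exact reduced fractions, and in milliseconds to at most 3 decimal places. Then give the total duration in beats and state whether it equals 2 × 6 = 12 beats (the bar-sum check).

1) 0.0ms=0b +393.443ms=6/5b
2) 393.443ms=6/5b +393.443ms=6/5b
3) 786.885ms=12/5b +786.885ms=12/5b
4) 1573.77ms=24/5b +393.443ms=6/5b
5) 1967.213ms=6b +983.607ms=3b
6) 2950.82ms=9b +491.803ms=3/2b
7) 3442.623ms=21/2b +491.803ms=3/2b
Σ=12b of 12 (183bpm 6/8) — PASS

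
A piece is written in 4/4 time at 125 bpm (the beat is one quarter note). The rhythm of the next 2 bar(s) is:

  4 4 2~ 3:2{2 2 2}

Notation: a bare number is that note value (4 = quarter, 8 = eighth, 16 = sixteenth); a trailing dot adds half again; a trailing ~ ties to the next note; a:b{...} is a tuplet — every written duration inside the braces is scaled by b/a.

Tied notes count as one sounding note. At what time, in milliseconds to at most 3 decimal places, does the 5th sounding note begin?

note 5 onset = 20/3b = 3200.0ms

1. 0.0ms @ 0 + 480.0ms (1)
2. 480.0ms @ 1 + 480.0ms (1)
3. 960.0ms @ 2 + 1600.0ms (10/3)
4. 2560.0ms @ 16/3 + 640.0ms (4/3)
5. 3200.0ms @ 20/3 + 640.0ms (4/3)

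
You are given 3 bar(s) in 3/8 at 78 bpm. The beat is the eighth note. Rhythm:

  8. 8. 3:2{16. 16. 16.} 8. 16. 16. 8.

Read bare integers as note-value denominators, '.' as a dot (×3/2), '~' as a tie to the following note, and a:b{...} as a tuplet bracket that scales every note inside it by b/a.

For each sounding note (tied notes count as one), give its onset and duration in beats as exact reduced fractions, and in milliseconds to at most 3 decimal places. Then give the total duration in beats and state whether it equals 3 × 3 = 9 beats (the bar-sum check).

1) 0.0ms=0b +1153.846ms=3/2b
2) 1153.846ms=3/2b +1153.846ms=3/2b
3) 2307.692ms=3b +384.615ms=1/2b
4) 2692.308ms=7/2b +384.615ms=1/2b
5) 3076.923ms=4b +384.615ms=1/2b
6) 3461.538ms=9/2b +1153.846ms=3/2b
7) 4615.385ms=6b +576.923ms=3/4b
8) 5192.308ms=27/4b +576.923ms=3/4b
9) 5769.231ms=15/2b +1153.846ms=3/2b
Σ=9b of 9 (78bpm 3/8) — PASS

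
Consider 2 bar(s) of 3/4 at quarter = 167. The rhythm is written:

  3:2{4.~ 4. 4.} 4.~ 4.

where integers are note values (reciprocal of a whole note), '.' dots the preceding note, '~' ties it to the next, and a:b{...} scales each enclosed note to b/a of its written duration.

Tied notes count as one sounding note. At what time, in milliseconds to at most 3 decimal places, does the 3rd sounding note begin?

note 3 onset = 3b = 1077.844ms

1. 0.0ms @ 0 + 718.563ms (2)
2. 718.563ms @ 2 + 359.281ms (1)
3. 1077.844ms @ 3 + 1077.844ms (3)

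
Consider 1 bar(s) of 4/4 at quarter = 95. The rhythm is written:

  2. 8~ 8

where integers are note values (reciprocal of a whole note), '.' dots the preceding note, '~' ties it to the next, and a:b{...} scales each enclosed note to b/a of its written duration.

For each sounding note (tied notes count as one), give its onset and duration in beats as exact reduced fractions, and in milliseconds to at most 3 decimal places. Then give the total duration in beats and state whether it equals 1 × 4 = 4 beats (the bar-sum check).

1) 0.0ms=0b +1894.737ms=3b
2) 1894.737ms=3b +631.579ms=1b
Σ=4b of 4 (95bpm 4/4) — PASS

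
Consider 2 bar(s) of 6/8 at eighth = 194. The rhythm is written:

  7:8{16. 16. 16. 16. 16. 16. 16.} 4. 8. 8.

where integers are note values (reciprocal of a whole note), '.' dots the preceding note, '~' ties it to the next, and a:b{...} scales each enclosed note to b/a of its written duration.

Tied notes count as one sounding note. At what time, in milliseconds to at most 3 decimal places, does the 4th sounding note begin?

1. 0.0ms @ 0 + 265.096ms (6/7)
2. 265.096ms @ 6/7 + 265.096ms (6/7)
3. 530.191ms @ 12/7 + 265.096ms (6/7)
4. 795.287ms @ 18/7 + 265.096ms (6/7)
5. 1060.383ms @ 24/7 + 265.096ms (6/7)
6. 1325.479ms @ 30/7 + 265.096ms (6/7)
7. 1590.574ms @ 36/7 + 265.096ms (6/7)
8. 1855.67ms @ 6 + 927.835ms (3)
9. 2783.505ms @ 9 + 463.918ms (3/2)
10. 3247.423ms @ 21/2 + 463.918ms (3/2)

note 4 onset = 18/7b = 795.287ms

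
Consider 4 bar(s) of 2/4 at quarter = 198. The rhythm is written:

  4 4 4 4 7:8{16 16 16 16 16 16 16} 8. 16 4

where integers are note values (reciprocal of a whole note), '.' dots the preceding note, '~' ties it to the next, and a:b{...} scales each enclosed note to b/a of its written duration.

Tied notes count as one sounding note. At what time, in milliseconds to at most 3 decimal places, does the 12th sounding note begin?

note 12 onset = 6b = 1818.182ms

1. 0.0ms @ 0 + 303.03ms (1)
2. 303.03ms @ 1 + 303.03ms (1)
3. 606.061ms @ 2 + 303.03ms (1)
4. 909.091ms @ 3 + 303.03ms (1)
5. 1212.121ms @ 4 + 86.58ms (2/7)
6. 1298.701ms @ 30/7 + 86.58ms (2/7)
7. 1385.281ms @ 32/7 + 86.58ms (2/7)
8. 1471.861ms @ 34/7 + 86.58ms (2/7)
9. 1558.442ms @ 36/7 + 86.58ms (2/7)
10. 1645.022ms @ 38/7 + 86.58ms (2/7)
11. 1731.602ms @ 40/7 + 86.58ms (2/7)
12. 1818.182ms @ 6 + 227.273ms (3/4)
13. 2045.455ms @ 27/4 + 75.758ms (1/4)
14. 2121.212ms @ 7 + 303.03ms (1)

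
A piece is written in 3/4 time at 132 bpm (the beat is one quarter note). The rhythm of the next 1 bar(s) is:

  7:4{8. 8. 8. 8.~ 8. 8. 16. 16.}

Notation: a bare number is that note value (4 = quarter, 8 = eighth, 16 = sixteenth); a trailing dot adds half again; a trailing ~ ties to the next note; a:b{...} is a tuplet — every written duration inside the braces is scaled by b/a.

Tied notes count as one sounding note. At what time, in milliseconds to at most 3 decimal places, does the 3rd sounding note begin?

note 3 onset = 6/7b = 389.61ms

1. 0.0ms @ 0 + 194.805ms (3/7)
2. 194.805ms @ 3/7 + 194.805ms (3/7)
3. 389.61ms @ 6/7 + 194.805ms (3/7)
4. 584.416ms @ 9/7 + 389.61ms (6/7)
5. 974.026ms @ 15/7 + 194.805ms (3/7)
6. 1168.831ms @ 18/7 + 97.403ms (3/14)
7. 1266.234ms @ 39/14 + 97.403ms (3/14)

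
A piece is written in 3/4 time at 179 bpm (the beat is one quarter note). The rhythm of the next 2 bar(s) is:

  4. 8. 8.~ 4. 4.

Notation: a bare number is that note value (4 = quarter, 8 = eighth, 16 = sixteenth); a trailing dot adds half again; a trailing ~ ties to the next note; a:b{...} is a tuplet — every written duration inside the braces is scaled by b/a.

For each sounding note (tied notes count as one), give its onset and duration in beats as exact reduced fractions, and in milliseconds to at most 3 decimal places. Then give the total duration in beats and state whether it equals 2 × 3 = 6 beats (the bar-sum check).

1) 0.0ms=0b +502.793ms=3/2b
2) 502.793ms=3/2b +251.397ms=3/4b
3) 754.19ms=9/4b +754.19ms=9/4b
4) 1508.38ms=9/2b +502.793ms=3/2b
Σ=6b of 6 (179bpm 3/4) — PASS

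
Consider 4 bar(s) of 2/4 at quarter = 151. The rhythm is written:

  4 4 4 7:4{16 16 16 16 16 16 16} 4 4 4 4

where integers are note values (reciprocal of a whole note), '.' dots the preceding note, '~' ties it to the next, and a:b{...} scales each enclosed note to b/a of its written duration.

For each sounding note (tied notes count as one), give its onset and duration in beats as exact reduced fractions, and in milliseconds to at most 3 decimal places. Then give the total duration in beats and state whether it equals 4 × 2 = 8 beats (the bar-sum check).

1) 0.0ms=0b +397.351ms=1b
2) 397.351ms=1b +397.351ms=1b
3) 794.702ms=2b +397.351ms=1b
4) 1192.053ms=3b +56.764ms=1/7b
5) 1248.817ms=22/7b +56.764ms=1/7b
6) 1305.582ms=23/7b +56.764ms=1/7b
7) 1362.346ms=24/7b +56.764ms=1/7b
8) 1419.111ms=25/7b +56.764ms=1/7b
9) 1475.875ms=26/7b +56.764ms=1/7b
10) 1532.64ms=27/7b +56.764ms=1/7b
11) 1589.404ms=4b +397.351ms=1b
12) 1986.755ms=5b +397.351ms=1b
13) 2384.106ms=6b +397.351ms=1b
14) 2781.457ms=7b +397.351ms=1b
Σ=8b of 8 (151bpm 2/4) — PASS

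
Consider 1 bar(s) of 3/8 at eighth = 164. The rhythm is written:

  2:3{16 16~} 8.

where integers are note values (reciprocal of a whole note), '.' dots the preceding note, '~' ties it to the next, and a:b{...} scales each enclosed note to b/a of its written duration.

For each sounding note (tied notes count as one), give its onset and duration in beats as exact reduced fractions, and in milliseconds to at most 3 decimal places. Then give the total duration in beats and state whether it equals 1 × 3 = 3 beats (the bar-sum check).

1) 0.0ms=0b +274.39ms=3/4b
2) 274.39ms=3/4b +823.171ms=9/4b
Σ=3b of 3 (164bpm 3/8) — PASS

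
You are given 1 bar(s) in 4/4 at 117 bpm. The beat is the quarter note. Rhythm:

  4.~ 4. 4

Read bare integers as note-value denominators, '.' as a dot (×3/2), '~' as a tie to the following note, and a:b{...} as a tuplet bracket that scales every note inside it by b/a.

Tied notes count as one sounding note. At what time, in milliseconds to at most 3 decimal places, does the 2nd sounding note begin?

1. 0.0ms @ 0 + 1538.462ms (3)
2. 1538.462ms @ 3 + 512.821ms (1)

note 2 onset = 3b = 1538.462ms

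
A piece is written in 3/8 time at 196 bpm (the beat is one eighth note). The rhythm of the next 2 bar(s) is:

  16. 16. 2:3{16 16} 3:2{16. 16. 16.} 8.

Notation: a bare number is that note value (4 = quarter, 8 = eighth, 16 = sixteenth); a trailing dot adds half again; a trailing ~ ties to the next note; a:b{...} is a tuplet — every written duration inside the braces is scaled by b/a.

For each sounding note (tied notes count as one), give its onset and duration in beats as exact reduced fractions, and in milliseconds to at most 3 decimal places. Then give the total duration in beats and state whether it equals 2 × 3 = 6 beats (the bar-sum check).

1) 0.0ms=0b +229.592ms=3/4b
2) 229.592ms=3/4b +229.592ms=3/4b
3) 459.184ms=3/2b +229.592ms=3/4b
4) 688.776ms=9/4b +229.592ms=3/4b
5) 918.367ms=3b +153.061ms=1/2b
6) 1071.429ms=7/2b +153.061ms=1/2b
7) 1224.49ms=4b +153.061ms=1/2b
8) 1377.551ms=9/2b +459.184ms=3/2b
Σ=6b of 6 (196bpm 3/8) — PASS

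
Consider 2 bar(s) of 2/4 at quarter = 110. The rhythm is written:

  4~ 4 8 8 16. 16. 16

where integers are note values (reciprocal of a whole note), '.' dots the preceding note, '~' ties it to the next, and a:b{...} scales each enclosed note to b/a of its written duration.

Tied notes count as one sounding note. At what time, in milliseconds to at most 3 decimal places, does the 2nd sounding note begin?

note 2 onset = 2b = 1090.909ms

1. 0.0ms @ 0 + 1090.909ms (2)
2. 1090.909ms @ 2 + 272.727ms (1/2)
3. 1363.636ms @ 5/2 + 272.727ms (1/2)
4. 1636.364ms @ 3 + 204.545ms (3/8)
5. 1840.909ms @ 27/8 + 204.545ms (3/8)
6. 2045.455ms @ 15/4 + 136.364ms (1/4)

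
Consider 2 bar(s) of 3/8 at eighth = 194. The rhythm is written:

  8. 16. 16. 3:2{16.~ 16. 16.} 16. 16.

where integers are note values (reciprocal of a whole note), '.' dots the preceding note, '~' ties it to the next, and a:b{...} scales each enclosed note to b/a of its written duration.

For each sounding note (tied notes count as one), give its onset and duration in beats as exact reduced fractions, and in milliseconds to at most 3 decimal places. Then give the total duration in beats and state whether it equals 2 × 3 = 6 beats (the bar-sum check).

1) 0.0ms=0b +463.918ms=3/2b
2) 463.918ms=3/2b +231.959ms=3/4b
3) 695.876ms=9/4b +231.959ms=3/4b
4) 927.835ms=3b +309.278ms=1b
5) 1237.113ms=4b +154.639ms=1/2b
6) 1391.753ms=9/2b +231.959ms=3/4b
7) 1623.711ms=21/4b +231.959ms=3/4b
Σ=6b of 6 (194bpm 3/8) — PASS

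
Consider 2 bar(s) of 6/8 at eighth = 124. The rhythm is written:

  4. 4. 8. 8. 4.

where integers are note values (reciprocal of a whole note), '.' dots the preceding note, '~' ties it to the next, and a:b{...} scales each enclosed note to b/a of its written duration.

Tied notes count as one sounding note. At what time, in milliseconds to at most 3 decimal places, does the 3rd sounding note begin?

1. 0.0ms @ 0 + 1451.613ms (3)
2. 1451.613ms @ 3 + 1451.613ms (3)
3. 2903.226ms @ 6 + 725.806ms (3/2)
4. 3629.032ms @ 15/2 + 725.806ms (3/2)
5. 4354.839ms @ 9 + 1451.613ms (3)

note 3 onset = 6b = 2903.226ms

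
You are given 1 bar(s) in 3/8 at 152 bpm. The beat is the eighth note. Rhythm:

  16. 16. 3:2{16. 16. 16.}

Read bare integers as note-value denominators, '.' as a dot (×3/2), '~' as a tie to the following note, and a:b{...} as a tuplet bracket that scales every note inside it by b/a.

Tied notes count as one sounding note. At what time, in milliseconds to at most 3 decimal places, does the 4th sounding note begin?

note 4 onset = 2b = 789.474ms

1. 0.0ms @ 0 + 296.053ms (3/4)
2. 296.053ms @ 3/4 + 296.053ms (3/4)
3. 592.105ms @ 3/2 + 197.368ms (1/2)
4. 789.474ms @ 2 + 197.368ms (1/2)
5. 986.842ms @ 5/2 + 197.368ms (1/2)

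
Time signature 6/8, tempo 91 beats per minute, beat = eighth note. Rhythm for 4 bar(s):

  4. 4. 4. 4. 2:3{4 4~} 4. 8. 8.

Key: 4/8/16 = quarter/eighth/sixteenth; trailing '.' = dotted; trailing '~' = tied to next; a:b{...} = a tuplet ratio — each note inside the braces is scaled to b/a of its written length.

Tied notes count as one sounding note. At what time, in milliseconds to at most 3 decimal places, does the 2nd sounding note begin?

note 2 onset = 3b = 1978.022ms

1. 0.0ms @ 0 + 1978.022ms (3)
2. 1978.022ms @ 3 + 1978.022ms (3)
3. 3956.044ms @ 6 + 1978.022ms (3)
4. 5934.066ms @ 9 + 1978.022ms (3)
5. 7912.088ms @ 12 + 1978.022ms (3)
6. 9890.11ms @ 15 + 3956.044ms (6)
7. 13846.154ms @ 21 + 989.011ms (3/2)
8. 14835.165ms @ 45/2 + 989.011ms (3/2)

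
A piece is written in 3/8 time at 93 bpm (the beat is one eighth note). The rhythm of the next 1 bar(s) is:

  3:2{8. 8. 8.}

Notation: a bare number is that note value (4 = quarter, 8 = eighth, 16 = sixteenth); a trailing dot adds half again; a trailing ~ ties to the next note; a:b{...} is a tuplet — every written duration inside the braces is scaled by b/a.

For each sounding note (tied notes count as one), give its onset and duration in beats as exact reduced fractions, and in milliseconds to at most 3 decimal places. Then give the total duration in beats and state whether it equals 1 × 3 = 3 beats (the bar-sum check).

1) 0.0ms=0b +645.161ms=1b
2) 645.161ms=1b +645.161ms=1b
3) 1290.323ms=2b +645.161ms=1b
Σ=3b of 3 (93bpm 3/8) — PASS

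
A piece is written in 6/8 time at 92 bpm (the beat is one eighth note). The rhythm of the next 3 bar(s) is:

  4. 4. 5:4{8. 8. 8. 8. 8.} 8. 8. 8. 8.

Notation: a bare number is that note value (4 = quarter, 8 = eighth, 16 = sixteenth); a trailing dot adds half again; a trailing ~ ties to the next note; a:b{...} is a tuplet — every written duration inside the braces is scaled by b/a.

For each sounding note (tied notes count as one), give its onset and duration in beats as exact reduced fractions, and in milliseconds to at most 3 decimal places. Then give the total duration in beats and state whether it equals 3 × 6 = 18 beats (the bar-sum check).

1) 0.0ms=0b +1956.522ms=3b
2) 1956.522ms=3b +1956.522ms=3b
3) 3913.043ms=6b +782.609ms=6/5b
4) 4695.652ms=36/5b +782.609ms=6/5b
5) 5478.261ms=42/5b +782.609ms=6/5b
6) 6260.87ms=48/5b +782.609ms=6/5b
7) 7043.478ms=54/5b +782.609ms=6/5b
8) 7826.087ms=12b +978.261ms=3/2b
9) 8804.348ms=27/2b +978.261ms=3/2b
10) 9782.609ms=15b +978.261ms=3/2b
11) 10760.87ms=33/2b +978.261ms=3/2b
Σ=18b of 18 (92bpm 6/8) — PASS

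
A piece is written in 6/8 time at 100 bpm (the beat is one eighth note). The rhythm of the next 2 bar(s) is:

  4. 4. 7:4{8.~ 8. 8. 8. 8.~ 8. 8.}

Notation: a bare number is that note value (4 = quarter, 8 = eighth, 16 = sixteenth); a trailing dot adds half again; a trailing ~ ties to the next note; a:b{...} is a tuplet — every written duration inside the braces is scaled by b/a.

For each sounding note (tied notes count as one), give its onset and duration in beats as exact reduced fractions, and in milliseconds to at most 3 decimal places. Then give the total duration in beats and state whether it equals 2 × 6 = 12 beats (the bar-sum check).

1) 0.0ms=0b +1800.0ms=3b
2) 1800.0ms=3b +1800.0ms=3b
3) 3600.0ms=6b +1028.571ms=12/7b
4) 4628.571ms=54/7b +514.286ms=6/7b
5) 5142.857ms=60/7b +514.286ms=6/7b
6) 5657.143ms=66/7b +1028.571ms=12/7b
7) 6685.714ms=78/7b +514.286ms=6/7b
Σ=12b of 12 (100bpm 6/8) — PASS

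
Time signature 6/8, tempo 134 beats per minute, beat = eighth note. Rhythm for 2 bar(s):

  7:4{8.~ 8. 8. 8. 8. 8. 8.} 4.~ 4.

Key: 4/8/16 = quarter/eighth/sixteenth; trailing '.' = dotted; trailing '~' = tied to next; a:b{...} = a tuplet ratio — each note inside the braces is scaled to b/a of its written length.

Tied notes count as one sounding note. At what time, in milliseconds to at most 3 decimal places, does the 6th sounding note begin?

note 6 onset = 36/7b = 2302.772ms

1. 0.0ms @ 0 + 767.591ms (12/7)
2. 767.591ms @ 12/7 + 383.795ms (6/7)
3. 1151.386ms @ 18/7 + 383.795ms (6/7)
4. 1535.181ms @ 24/7 + 383.795ms (6/7)
5. 1918.977ms @ 30/7 + 383.795ms (6/7)
6. 2302.772ms @ 36/7 + 383.795ms (6/7)
7. 2686.567ms @ 6 + 2686.567ms (6)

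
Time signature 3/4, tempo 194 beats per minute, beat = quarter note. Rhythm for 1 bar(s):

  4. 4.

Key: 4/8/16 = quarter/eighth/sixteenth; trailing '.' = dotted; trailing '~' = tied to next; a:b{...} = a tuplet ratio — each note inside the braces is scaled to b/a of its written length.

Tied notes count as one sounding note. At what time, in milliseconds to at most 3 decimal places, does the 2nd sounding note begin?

1. 0.0ms @ 0 + 463.918ms (3/2)
2. 463.918ms @ 3/2 + 463.918ms (3/2)

note 2 onset = 3/2b = 463.918ms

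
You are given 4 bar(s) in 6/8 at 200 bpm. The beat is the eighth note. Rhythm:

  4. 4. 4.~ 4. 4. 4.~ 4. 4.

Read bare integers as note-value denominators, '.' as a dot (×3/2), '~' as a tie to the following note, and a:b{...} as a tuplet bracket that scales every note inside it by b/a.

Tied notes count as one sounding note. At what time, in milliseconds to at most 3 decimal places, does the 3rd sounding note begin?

note 3 onset = 6b = 1800.0ms

1. 0.0ms @ 0 + 900.0ms (3)
2. 900.0ms @ 3 + 900.0ms (3)
3. 1800.0ms @ 6 + 1800.0ms (6)
4. 3600.0ms @ 12 + 900.0ms (3)
5. 4500.0ms @ 15 + 1800.0ms (6)
6. 6300.0ms @ 21 + 900.0ms (3)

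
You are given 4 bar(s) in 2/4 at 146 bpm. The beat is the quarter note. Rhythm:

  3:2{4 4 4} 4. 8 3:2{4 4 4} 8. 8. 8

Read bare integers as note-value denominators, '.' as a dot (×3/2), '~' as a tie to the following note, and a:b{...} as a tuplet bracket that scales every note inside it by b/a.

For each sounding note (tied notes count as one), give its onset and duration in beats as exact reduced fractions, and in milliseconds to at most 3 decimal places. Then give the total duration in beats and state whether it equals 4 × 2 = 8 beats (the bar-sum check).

1) 0.0ms=0b +273.973ms=2/3b
2) 273.973ms=2/3b +273.973ms=2/3b
3) 547.945ms=4/3b +273.973ms=2/3b
4) 821.918ms=2b +616.438ms=3/2b
5) 1438.356ms=7/2b +205.479ms=1/2b
6) 1643.836ms=4b +273.973ms=2/3b
7) 1917.808ms=14/3b +273.973ms=2/3b
8) 2191.781ms=16/3b +273.973ms=2/3b
9) 2465.753ms=6b +308.219ms=3/4b
10) 2773.973ms=27/4b +308.219ms=3/4b
11) 3082.192ms=15/2b +205.479ms=1/2b
Σ=8b of 8 (146bpm 2/4) — PASS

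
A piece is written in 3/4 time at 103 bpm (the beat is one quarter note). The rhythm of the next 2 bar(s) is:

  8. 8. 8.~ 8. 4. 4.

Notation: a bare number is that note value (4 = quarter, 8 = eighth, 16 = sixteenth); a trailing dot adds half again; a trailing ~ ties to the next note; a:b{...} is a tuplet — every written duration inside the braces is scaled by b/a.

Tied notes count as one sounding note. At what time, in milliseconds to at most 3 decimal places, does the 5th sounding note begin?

note 5 onset = 9/2b = 2621.359ms

1. 0.0ms @ 0 + 436.893ms (3/4)
2. 436.893ms @ 3/4 + 436.893ms (3/4)
3. 873.786ms @ 3/2 + 873.786ms (3/2)
4. 1747.573ms @ 3 + 873.786ms (3/2)
5. 2621.359ms @ 9/2 + 873.786ms (3/2)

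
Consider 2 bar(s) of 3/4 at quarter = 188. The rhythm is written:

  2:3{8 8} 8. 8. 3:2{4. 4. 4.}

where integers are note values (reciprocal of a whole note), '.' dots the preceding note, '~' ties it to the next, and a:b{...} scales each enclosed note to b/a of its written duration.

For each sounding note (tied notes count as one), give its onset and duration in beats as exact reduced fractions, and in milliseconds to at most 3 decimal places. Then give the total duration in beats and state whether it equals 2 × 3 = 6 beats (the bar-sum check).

1) 0.0ms=0b +239.362ms=3/4b
2) 239.362ms=3/4b +239.362ms=3/4b
3) 478.723ms=3/2b +239.362ms=3/4b
4) 718.085ms=9/4b +239.362ms=3/4b
5) 957.447ms=3b +319.149ms=1b
6) 1276.596ms=4b +319.149ms=1b
7) 1595.745ms=5b +319.149ms=1b
Σ=6b of 6 (188bpm 3/4) — PASS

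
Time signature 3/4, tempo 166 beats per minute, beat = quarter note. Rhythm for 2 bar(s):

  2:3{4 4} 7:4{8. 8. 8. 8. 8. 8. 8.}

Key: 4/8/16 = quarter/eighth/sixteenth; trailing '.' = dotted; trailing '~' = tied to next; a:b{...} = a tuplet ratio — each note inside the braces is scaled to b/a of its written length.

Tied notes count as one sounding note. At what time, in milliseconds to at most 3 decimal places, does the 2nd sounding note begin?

note 2 onset = 3/2b = 542.169ms

1. 0.0ms @ 0 + 542.169ms (3/2)
2. 542.169ms @ 3/2 + 542.169ms (3/2)
3. 1084.337ms @ 3 + 154.905ms (3/7)
4. 1239.243ms @ 24/7 + 154.905ms (3/7)
5. 1394.148ms @ 27/7 + 154.905ms (3/7)
6. 1549.053ms @ 30/7 + 154.905ms (3/7)
7. 1703.959ms @ 33/7 + 154.905ms (3/7)
8. 1858.864ms @ 36/7 + 154.905ms (3/7)
9. 2013.769ms @ 39/7 + 154.905ms (3/7)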